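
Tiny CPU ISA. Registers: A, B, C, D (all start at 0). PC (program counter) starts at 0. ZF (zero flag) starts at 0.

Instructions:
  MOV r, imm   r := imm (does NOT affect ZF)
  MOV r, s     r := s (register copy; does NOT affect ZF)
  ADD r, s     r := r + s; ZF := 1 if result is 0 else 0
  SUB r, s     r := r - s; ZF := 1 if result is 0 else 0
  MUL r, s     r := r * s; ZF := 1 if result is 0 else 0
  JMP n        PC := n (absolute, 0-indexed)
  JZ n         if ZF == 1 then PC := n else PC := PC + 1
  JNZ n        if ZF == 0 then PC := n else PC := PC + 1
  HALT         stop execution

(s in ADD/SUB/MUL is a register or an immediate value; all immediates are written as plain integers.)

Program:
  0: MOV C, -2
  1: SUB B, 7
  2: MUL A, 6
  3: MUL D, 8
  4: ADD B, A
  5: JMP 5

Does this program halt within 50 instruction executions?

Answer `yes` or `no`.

Step 1: PC=0 exec 'MOV C, -2'. After: A=0 B=0 C=-2 D=0 ZF=0 PC=1
Step 2: PC=1 exec 'SUB B, 7'. After: A=0 B=-7 C=-2 D=0 ZF=0 PC=2
Step 3: PC=2 exec 'MUL A, 6'. After: A=0 B=-7 C=-2 D=0 ZF=1 PC=3
Step 4: PC=3 exec 'MUL D, 8'. After: A=0 B=-7 C=-2 D=0 ZF=1 PC=4
Step 5: PC=4 exec 'ADD B, A'. After: A=0 B=-7 C=-2 D=0 ZF=0 PC=5
Step 6: PC=5 exec 'JMP 5'. After: A=0 B=-7 C=-2 D=0 ZF=0 PC=5
State after step 6 equals state after step 5: the program is in a cycle of length 1 and will never halt.

Answer: no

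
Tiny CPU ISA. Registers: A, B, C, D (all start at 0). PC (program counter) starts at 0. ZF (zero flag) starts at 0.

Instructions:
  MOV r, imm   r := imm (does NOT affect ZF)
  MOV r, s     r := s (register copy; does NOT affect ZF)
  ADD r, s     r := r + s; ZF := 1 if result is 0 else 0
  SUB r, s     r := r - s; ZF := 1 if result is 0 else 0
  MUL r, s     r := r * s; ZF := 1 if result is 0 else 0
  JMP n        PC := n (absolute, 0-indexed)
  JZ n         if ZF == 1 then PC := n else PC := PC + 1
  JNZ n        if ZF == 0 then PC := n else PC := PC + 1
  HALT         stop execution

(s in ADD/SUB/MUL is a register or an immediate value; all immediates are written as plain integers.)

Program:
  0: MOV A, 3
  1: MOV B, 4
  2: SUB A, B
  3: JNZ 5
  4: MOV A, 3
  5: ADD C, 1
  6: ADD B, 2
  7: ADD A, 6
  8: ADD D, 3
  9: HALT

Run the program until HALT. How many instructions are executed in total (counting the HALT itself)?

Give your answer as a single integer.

Step 1: PC=0 exec 'MOV A, 3'. After: A=3 B=0 C=0 D=0 ZF=0 PC=1
Step 2: PC=1 exec 'MOV B, 4'. After: A=3 B=4 C=0 D=0 ZF=0 PC=2
Step 3: PC=2 exec 'SUB A, B'. After: A=-1 B=4 C=0 D=0 ZF=0 PC=3
Step 4: PC=3 exec 'JNZ 5'. After: A=-1 B=4 C=0 D=0 ZF=0 PC=5
Step 5: PC=5 exec 'ADD C, 1'. After: A=-1 B=4 C=1 D=0 ZF=0 PC=6
Step 6: PC=6 exec 'ADD B, 2'. After: A=-1 B=6 C=1 D=0 ZF=0 PC=7
Step 7: PC=7 exec 'ADD A, 6'. After: A=5 B=6 C=1 D=0 ZF=0 PC=8
Step 8: PC=8 exec 'ADD D, 3'. After: A=5 B=6 C=1 D=3 ZF=0 PC=9
Step 9: PC=9 exec 'HALT'. After: A=5 B=6 C=1 D=3 ZF=0 PC=9 HALTED
Total instructions executed: 9

Answer: 9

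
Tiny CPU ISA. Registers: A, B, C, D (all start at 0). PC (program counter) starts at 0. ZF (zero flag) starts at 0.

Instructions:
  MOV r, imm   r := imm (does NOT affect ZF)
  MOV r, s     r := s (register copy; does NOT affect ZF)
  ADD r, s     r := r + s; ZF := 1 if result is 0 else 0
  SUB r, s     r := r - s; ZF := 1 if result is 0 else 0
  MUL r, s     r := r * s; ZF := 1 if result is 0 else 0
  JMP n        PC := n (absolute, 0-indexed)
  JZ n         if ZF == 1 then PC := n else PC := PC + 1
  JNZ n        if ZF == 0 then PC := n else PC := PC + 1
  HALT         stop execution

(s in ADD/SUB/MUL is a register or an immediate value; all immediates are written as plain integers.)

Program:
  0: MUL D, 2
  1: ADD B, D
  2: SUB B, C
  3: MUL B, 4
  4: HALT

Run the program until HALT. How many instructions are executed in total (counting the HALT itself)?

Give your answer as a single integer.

Step 1: PC=0 exec 'MUL D, 2'. After: A=0 B=0 C=0 D=0 ZF=1 PC=1
Step 2: PC=1 exec 'ADD B, D'. After: A=0 B=0 C=0 D=0 ZF=1 PC=2
Step 3: PC=2 exec 'SUB B, C'. After: A=0 B=0 C=0 D=0 ZF=1 PC=3
Step 4: PC=3 exec 'MUL B, 4'. After: A=0 B=0 C=0 D=0 ZF=1 PC=4
Step 5: PC=4 exec 'HALT'. After: A=0 B=0 C=0 D=0 ZF=1 PC=4 HALTED
Total instructions executed: 5

Answer: 5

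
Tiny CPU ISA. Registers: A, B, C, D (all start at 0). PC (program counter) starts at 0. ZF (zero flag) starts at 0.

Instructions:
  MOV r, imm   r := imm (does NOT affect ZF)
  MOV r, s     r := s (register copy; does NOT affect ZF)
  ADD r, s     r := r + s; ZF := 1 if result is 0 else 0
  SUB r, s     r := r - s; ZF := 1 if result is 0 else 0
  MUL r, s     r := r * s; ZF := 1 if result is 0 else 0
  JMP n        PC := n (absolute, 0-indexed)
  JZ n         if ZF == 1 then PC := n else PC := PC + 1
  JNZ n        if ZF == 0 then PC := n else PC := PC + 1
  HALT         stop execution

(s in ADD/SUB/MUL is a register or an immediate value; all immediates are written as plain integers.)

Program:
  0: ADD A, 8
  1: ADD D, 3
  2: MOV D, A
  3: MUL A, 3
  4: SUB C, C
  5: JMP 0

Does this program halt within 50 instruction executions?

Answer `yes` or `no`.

Answer: no

Derivation:
Step 1: PC=0 exec 'ADD A, 8'. After: A=8 B=0 C=0 D=0 ZF=0 PC=1
Step 2: PC=1 exec 'ADD D, 3'. After: A=8 B=0 C=0 D=3 ZF=0 PC=2
Step 3: PC=2 exec 'MOV D, A'. After: A=8 B=0 C=0 D=8 ZF=0 PC=3
Step 4: PC=3 exec 'MUL A, 3'. After: A=24 B=0 C=0 D=8 ZF=0 PC=4
Step 5: PC=4 exec 'SUB C, C'. After: A=24 B=0 C=0 D=8 ZF=1 PC=5
Step 6: PC=5 exec 'JMP 0'. After: A=24 B=0 C=0 D=8 ZF=1 PC=0
Step 7: PC=0 exec 'ADD A, 8'. After: A=32 B=0 C=0 D=8 ZF=0 PC=1
Step 8: PC=1 exec 'ADD D, 3'. After: A=32 B=0 C=0 D=11 ZF=0 PC=2
Step 9: PC=2 exec 'MOV D, A'. After: A=32 B=0 C=0 D=32 ZF=0 PC=3
Step 10: PC=3 exec 'MUL A, 3'. After: A=96 B=0 C=0 D=32 ZF=0 PC=4
Step 11: PC=4 exec 'SUB C, C'. After: A=96 B=0 C=0 D=32 ZF=1 PC=5
Step 12: PC=5 exec 'JMP 0'. After: A=96 B=0 C=0 D=32 ZF=1 PC=0
Step 13: PC=0 exec 'ADD A, 8'. After: A=104 B=0 C=0 D=32 ZF=0 PC=1
Step 14: PC=1 exec 'ADD D, 3'. After: A=104 B=0 C=0 D=35 ZF=0 PC=2
Step 15: PC=2 exec 'MOV D, A'. After: A=104 B=0 C=0 D=104 ZF=0 PC=3
After 50 steps: not halted. PC revisits the same instructions with no path to HALT; will never halt.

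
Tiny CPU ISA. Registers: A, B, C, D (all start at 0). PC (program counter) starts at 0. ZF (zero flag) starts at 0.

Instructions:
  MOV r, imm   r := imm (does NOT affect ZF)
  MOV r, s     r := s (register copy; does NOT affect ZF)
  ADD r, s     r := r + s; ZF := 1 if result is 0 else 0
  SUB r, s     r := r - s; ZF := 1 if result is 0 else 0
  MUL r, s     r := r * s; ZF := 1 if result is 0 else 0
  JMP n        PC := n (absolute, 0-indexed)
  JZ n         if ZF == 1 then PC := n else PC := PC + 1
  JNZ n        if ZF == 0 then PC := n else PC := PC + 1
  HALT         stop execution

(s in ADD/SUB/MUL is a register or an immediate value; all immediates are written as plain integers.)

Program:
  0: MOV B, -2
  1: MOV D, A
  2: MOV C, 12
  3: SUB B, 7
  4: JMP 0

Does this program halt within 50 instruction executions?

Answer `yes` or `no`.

Answer: no

Derivation:
Step 1: PC=0 exec 'MOV B, -2'. After: A=0 B=-2 C=0 D=0 ZF=0 PC=1
Step 2: PC=1 exec 'MOV D, A'. After: A=0 B=-2 C=0 D=0 ZF=0 PC=2
Step 3: PC=2 exec 'MOV C, 12'. After: A=0 B=-2 C=12 D=0 ZF=0 PC=3
Step 4: PC=3 exec 'SUB B, 7'. After: A=0 B=-9 C=12 D=0 ZF=0 PC=4
Step 5: PC=4 exec 'JMP 0'. After: A=0 B=-9 C=12 D=0 ZF=0 PC=0
Step 6: PC=0 exec 'MOV B, -2'. After: A=0 B=-2 C=12 D=0 ZF=0 PC=1
Step 7: PC=1 exec 'MOV D, A'. After: A=0 B=-2 C=12 D=0 ZF=0 PC=2
Step 8: PC=2 exec 'MOV C, 12'. After: A=0 B=-2 C=12 D=0 ZF=0 PC=3
State after step 8 equals state after step 3: the program is in a cycle of length 5 and will never halt.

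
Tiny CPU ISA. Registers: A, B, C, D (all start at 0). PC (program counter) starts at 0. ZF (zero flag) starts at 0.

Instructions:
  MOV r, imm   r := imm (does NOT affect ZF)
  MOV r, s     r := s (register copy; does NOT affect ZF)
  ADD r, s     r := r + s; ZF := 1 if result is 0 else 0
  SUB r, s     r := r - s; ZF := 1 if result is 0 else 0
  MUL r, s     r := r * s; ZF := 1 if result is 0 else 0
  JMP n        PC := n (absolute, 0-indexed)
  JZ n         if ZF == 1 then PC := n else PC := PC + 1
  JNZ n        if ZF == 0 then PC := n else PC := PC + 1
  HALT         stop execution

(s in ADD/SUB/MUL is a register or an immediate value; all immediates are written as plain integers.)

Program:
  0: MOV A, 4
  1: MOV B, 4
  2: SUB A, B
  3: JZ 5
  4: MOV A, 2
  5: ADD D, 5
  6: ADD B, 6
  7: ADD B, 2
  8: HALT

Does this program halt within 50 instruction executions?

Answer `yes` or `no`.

Step 1: PC=0 exec 'MOV A, 4'. After: A=4 B=0 C=0 D=0 ZF=0 PC=1
Step 2: PC=1 exec 'MOV B, 4'. After: A=4 B=4 C=0 D=0 ZF=0 PC=2
Step 3: PC=2 exec 'SUB A, B'. After: A=0 B=4 C=0 D=0 ZF=1 PC=3
Step 4: PC=3 exec 'JZ 5'. After: A=0 B=4 C=0 D=0 ZF=1 PC=5
Step 5: PC=5 exec 'ADD D, 5'. After: A=0 B=4 C=0 D=5 ZF=0 PC=6
Step 6: PC=6 exec 'ADD B, 6'. After: A=0 B=10 C=0 D=5 ZF=0 PC=7
Step 7: PC=7 exec 'ADD B, 2'. After: A=0 B=12 C=0 D=5 ZF=0 PC=8
Step 8: PC=8 exec 'HALT'. After: A=0 B=12 C=0 D=5 ZF=0 PC=8 HALTED

Answer: yes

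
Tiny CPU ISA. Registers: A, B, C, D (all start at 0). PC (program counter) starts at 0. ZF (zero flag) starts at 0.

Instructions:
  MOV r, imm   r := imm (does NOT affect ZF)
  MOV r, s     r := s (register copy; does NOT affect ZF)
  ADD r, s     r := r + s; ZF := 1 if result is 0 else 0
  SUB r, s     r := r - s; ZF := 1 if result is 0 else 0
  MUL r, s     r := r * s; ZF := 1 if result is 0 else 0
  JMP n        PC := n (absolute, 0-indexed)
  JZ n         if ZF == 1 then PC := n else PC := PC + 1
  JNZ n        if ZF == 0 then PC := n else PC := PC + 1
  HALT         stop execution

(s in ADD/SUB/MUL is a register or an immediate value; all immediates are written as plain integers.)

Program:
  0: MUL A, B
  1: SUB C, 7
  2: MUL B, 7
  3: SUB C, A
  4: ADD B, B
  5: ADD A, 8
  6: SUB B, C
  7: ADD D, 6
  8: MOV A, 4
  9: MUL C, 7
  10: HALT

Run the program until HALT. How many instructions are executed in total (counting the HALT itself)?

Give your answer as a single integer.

Step 1: PC=0 exec 'MUL A, B'. After: A=0 B=0 C=0 D=0 ZF=1 PC=1
Step 2: PC=1 exec 'SUB C, 7'. After: A=0 B=0 C=-7 D=0 ZF=0 PC=2
Step 3: PC=2 exec 'MUL B, 7'. After: A=0 B=0 C=-7 D=0 ZF=1 PC=3
Step 4: PC=3 exec 'SUB C, A'. After: A=0 B=0 C=-7 D=0 ZF=0 PC=4
Step 5: PC=4 exec 'ADD B, B'. After: A=0 B=0 C=-7 D=0 ZF=1 PC=5
Step 6: PC=5 exec 'ADD A, 8'. After: A=8 B=0 C=-7 D=0 ZF=0 PC=6
Step 7: PC=6 exec 'SUB B, C'. After: A=8 B=7 C=-7 D=0 ZF=0 PC=7
Step 8: PC=7 exec 'ADD D, 6'. After: A=8 B=7 C=-7 D=6 ZF=0 PC=8
Step 9: PC=8 exec 'MOV A, 4'. After: A=4 B=7 C=-7 D=6 ZF=0 PC=9
Step 10: PC=9 exec 'MUL C, 7'. After: A=4 B=7 C=-49 D=6 ZF=0 PC=10
Step 11: PC=10 exec 'HALT'. After: A=4 B=7 C=-49 D=6 ZF=0 PC=10 HALTED
Total instructions executed: 11

Answer: 11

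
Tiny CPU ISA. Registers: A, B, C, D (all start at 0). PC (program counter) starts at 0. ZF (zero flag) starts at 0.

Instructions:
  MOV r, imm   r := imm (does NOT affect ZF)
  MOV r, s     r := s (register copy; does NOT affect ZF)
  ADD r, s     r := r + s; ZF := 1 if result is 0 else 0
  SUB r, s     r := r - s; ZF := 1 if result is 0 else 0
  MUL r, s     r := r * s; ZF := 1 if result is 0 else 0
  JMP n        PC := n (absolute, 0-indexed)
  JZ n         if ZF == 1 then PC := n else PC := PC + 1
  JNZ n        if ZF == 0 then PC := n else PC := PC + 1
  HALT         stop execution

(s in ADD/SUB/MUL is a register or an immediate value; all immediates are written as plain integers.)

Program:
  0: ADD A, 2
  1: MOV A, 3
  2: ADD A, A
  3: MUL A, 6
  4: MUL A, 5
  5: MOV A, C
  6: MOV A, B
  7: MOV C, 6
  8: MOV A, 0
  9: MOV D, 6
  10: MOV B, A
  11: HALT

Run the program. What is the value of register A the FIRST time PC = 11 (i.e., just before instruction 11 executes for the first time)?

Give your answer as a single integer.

Step 1: PC=0 exec 'ADD A, 2'. After: A=2 B=0 C=0 D=0 ZF=0 PC=1
Step 2: PC=1 exec 'MOV A, 3'. After: A=3 B=0 C=0 D=0 ZF=0 PC=2
Step 3: PC=2 exec 'ADD A, A'. After: A=6 B=0 C=0 D=0 ZF=0 PC=3
Step 4: PC=3 exec 'MUL A, 6'. After: A=36 B=0 C=0 D=0 ZF=0 PC=4
Step 5: PC=4 exec 'MUL A, 5'. After: A=180 B=0 C=0 D=0 ZF=0 PC=5
Step 6: PC=5 exec 'MOV A, C'. After: A=0 B=0 C=0 D=0 ZF=0 PC=6
Step 7: PC=6 exec 'MOV A, B'. After: A=0 B=0 C=0 D=0 ZF=0 PC=7
Step 8: PC=7 exec 'MOV C, 6'. After: A=0 B=0 C=6 D=0 ZF=0 PC=8
Step 9: PC=8 exec 'MOV A, 0'. After: A=0 B=0 C=6 D=0 ZF=0 PC=9
Step 10: PC=9 exec 'MOV D, 6'. After: A=0 B=0 C=6 D=6 ZF=0 PC=10
Step 11: PC=10 exec 'MOV B, A'. After: A=0 B=0 C=6 D=6 ZF=0 PC=11
First time PC=11: A=0

0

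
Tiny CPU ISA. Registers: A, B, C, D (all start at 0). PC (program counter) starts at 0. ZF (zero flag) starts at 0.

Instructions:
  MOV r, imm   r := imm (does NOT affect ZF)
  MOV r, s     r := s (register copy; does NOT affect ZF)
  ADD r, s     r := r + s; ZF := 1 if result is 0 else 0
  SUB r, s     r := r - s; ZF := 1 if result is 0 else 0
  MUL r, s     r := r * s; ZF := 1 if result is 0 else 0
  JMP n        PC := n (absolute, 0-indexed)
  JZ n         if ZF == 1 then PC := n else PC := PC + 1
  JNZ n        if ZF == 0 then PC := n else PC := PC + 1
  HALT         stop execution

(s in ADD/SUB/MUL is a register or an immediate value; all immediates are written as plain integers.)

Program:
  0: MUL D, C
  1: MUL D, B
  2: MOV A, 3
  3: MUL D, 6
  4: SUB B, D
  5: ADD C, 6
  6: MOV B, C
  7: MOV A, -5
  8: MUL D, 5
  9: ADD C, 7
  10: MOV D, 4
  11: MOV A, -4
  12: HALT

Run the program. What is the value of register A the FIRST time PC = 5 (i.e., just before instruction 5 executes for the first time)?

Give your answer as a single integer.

Step 1: PC=0 exec 'MUL D, C'. After: A=0 B=0 C=0 D=0 ZF=1 PC=1
Step 2: PC=1 exec 'MUL D, B'. After: A=0 B=0 C=0 D=0 ZF=1 PC=2
Step 3: PC=2 exec 'MOV A, 3'. After: A=3 B=0 C=0 D=0 ZF=1 PC=3
Step 4: PC=3 exec 'MUL D, 6'. After: A=3 B=0 C=0 D=0 ZF=1 PC=4
Step 5: PC=4 exec 'SUB B, D'. After: A=3 B=0 C=0 D=0 ZF=1 PC=5
First time PC=5: A=3

3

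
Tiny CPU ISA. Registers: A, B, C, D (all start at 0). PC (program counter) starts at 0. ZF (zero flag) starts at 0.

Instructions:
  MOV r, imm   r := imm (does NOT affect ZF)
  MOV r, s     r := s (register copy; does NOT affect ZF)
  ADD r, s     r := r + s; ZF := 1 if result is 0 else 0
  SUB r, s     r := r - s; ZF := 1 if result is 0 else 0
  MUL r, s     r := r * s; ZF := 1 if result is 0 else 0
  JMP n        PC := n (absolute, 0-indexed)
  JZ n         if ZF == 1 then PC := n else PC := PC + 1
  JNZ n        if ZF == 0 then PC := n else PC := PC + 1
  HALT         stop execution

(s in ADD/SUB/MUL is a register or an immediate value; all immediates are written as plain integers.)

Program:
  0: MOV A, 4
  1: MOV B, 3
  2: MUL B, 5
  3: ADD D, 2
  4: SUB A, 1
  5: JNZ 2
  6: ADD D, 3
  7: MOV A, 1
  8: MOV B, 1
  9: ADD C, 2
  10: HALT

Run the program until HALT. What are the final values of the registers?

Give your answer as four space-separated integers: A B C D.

Step 1: PC=0 exec 'MOV A, 4'. After: A=4 B=0 C=0 D=0 ZF=0 PC=1
Step 2: PC=1 exec 'MOV B, 3'. After: A=4 B=3 C=0 D=0 ZF=0 PC=2
Step 3: PC=2 exec 'MUL B, 5'. After: A=4 B=15 C=0 D=0 ZF=0 PC=3
Step 4: PC=3 exec 'ADD D, 2'. After: A=4 B=15 C=0 D=2 ZF=0 PC=4
Step 5: PC=4 exec 'SUB A, 1'. After: A=3 B=15 C=0 D=2 ZF=0 PC=5
Step 6: PC=5 exec 'JNZ 2'. After: A=3 B=15 C=0 D=2 ZF=0 PC=2
Step 7: PC=2 exec 'MUL B, 5'. After: A=3 B=75 C=0 D=2 ZF=0 PC=3
Step 8: PC=3 exec 'ADD D, 2'. After: A=3 B=75 C=0 D=4 ZF=0 PC=4
Step 9: PC=4 exec 'SUB A, 1'. After: A=2 B=75 C=0 D=4 ZF=0 PC=5
Step 10: PC=5 exec 'JNZ 2'. After: A=2 B=75 C=0 D=4 ZF=0 PC=2
Step 11: PC=2 exec 'MUL B, 5'. After: A=2 B=375 C=0 D=4 ZF=0 PC=3
Step 12: PC=3 exec 'ADD D, 2'. After: A=2 B=375 C=0 D=6 ZF=0 PC=4
Step 13: PC=4 exec 'SUB A, 1'. After: A=1 B=375 C=0 D=6 ZF=0 PC=5
Step 14: PC=5 exec 'JNZ 2'. After: A=1 B=375 C=0 D=6 ZF=0 PC=2
Step 15: PC=2 exec 'MUL B, 5'. After: A=1 B=1875 C=0 D=6 ZF=0 PC=3
Step 16: PC=3 exec 'ADD D, 2'. After: A=1 B=1875 C=0 D=8 ZF=0 PC=4
Step 17: PC=4 exec 'SUB A, 1'. After: A=0 B=1875 C=0 D=8 ZF=1 PC=5
Step 18: PC=5 exec 'JNZ 2'. After: A=0 B=1875 C=0 D=8 ZF=1 PC=6
Step 19: PC=6 exec 'ADD D, 3'. After: A=0 B=1875 C=0 D=11 ZF=0 PC=7
Step 20: PC=7 exec 'MOV A, 1'. After: A=1 B=1875 C=0 D=11 ZF=0 PC=8
Step 21: PC=8 exec 'MOV B, 1'. After: A=1 B=1 C=0 D=11 ZF=0 PC=9
Step 22: PC=9 exec 'ADD C, 2'. After: A=1 B=1 C=2 D=11 ZF=0 PC=10
Step 23: PC=10 exec 'HALT'. After: A=1 B=1 C=2 D=11 ZF=0 PC=10 HALTED

Answer: 1 1 2 11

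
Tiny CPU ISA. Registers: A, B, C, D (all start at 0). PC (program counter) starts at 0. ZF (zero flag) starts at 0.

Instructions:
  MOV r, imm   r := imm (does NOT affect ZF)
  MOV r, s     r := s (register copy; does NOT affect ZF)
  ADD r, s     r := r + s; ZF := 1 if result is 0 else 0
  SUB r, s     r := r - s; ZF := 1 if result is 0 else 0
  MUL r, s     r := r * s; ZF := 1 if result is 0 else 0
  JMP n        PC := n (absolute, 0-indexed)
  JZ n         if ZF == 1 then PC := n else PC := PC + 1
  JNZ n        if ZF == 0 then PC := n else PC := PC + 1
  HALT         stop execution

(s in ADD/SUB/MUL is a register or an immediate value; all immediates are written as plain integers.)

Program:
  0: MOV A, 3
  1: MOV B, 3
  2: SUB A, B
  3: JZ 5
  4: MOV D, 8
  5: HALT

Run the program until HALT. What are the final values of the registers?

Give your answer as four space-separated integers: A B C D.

Step 1: PC=0 exec 'MOV A, 3'. After: A=3 B=0 C=0 D=0 ZF=0 PC=1
Step 2: PC=1 exec 'MOV B, 3'. After: A=3 B=3 C=0 D=0 ZF=0 PC=2
Step 3: PC=2 exec 'SUB A, B'. After: A=0 B=3 C=0 D=0 ZF=1 PC=3
Step 4: PC=3 exec 'JZ 5'. After: A=0 B=3 C=0 D=0 ZF=1 PC=5
Step 5: PC=5 exec 'HALT'. After: A=0 B=3 C=0 D=0 ZF=1 PC=5 HALTED

Answer: 0 3 0 0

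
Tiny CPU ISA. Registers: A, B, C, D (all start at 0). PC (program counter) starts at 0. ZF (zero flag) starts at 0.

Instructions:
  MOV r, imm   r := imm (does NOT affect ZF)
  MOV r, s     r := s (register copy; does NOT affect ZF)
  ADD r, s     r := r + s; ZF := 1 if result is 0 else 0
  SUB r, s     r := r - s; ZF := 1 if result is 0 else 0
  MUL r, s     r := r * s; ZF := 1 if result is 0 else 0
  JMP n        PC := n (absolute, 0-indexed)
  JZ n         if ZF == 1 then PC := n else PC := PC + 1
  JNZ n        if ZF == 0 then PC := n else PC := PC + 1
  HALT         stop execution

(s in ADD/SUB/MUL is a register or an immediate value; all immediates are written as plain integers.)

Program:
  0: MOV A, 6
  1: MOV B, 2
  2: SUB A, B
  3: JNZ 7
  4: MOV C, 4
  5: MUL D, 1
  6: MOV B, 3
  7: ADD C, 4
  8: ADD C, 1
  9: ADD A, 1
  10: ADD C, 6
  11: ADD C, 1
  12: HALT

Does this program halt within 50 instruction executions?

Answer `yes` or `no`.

Step 1: PC=0 exec 'MOV A, 6'. After: A=6 B=0 C=0 D=0 ZF=0 PC=1
Step 2: PC=1 exec 'MOV B, 2'. After: A=6 B=2 C=0 D=0 ZF=0 PC=2
Step 3: PC=2 exec 'SUB A, B'. After: A=4 B=2 C=0 D=0 ZF=0 PC=3
Step 4: PC=3 exec 'JNZ 7'. After: A=4 B=2 C=0 D=0 ZF=0 PC=7
Step 5: PC=7 exec 'ADD C, 4'. After: A=4 B=2 C=4 D=0 ZF=0 PC=8
Step 6: PC=8 exec 'ADD C, 1'. After: A=4 B=2 C=5 D=0 ZF=0 PC=9
Step 7: PC=9 exec 'ADD A, 1'. After: A=5 B=2 C=5 D=0 ZF=0 PC=10
Step 8: PC=10 exec 'ADD C, 6'. After: A=5 B=2 C=11 D=0 ZF=0 PC=11
Step 9: PC=11 exec 'ADD C, 1'. After: A=5 B=2 C=12 D=0 ZF=0 PC=12
Step 10: PC=12 exec 'HALT'. After: A=5 B=2 C=12 D=0 ZF=0 PC=12 HALTED

Answer: yes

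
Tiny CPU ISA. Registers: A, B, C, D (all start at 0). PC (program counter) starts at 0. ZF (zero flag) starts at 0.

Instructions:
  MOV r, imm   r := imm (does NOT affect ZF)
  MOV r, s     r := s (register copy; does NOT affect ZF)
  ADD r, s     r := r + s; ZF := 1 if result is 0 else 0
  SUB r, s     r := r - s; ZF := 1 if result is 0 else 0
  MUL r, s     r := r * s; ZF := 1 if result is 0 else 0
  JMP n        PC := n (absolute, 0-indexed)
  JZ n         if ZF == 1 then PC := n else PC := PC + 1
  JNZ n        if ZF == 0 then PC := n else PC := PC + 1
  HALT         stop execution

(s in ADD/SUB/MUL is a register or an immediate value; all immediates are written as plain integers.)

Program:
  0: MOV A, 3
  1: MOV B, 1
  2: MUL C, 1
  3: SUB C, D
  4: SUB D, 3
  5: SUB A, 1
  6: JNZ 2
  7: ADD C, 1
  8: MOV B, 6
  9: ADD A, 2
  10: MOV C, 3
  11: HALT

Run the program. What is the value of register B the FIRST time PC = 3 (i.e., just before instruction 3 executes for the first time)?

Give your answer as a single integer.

Step 1: PC=0 exec 'MOV A, 3'. After: A=3 B=0 C=0 D=0 ZF=0 PC=1
Step 2: PC=1 exec 'MOV B, 1'. After: A=3 B=1 C=0 D=0 ZF=0 PC=2
Step 3: PC=2 exec 'MUL C, 1'. After: A=3 B=1 C=0 D=0 ZF=1 PC=3
First time PC=3: B=1

1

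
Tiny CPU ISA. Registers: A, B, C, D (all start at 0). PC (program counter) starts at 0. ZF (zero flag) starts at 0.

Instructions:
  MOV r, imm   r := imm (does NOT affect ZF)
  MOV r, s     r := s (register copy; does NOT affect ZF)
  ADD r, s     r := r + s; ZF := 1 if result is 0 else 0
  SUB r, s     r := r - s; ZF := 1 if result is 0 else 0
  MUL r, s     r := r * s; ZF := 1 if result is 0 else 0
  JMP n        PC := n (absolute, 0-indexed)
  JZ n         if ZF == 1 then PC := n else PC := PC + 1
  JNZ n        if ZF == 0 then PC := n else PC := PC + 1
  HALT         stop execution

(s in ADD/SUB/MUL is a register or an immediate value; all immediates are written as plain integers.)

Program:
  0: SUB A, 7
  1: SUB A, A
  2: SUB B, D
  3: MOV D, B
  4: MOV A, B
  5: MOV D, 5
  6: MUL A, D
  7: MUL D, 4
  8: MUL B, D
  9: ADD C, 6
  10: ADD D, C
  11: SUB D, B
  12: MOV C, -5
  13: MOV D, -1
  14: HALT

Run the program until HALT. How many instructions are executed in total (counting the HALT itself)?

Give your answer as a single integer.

Answer: 15

Derivation:
Step 1: PC=0 exec 'SUB A, 7'. After: A=-7 B=0 C=0 D=0 ZF=0 PC=1
Step 2: PC=1 exec 'SUB A, A'. After: A=0 B=0 C=0 D=0 ZF=1 PC=2
Step 3: PC=2 exec 'SUB B, D'. After: A=0 B=0 C=0 D=0 ZF=1 PC=3
Step 4: PC=3 exec 'MOV D, B'. After: A=0 B=0 C=0 D=0 ZF=1 PC=4
Step 5: PC=4 exec 'MOV A, B'. After: A=0 B=0 C=0 D=0 ZF=1 PC=5
Step 6: PC=5 exec 'MOV D, 5'. After: A=0 B=0 C=0 D=5 ZF=1 PC=6
Step 7: PC=6 exec 'MUL A, D'. After: A=0 B=0 C=0 D=5 ZF=1 PC=7
Step 8: PC=7 exec 'MUL D, 4'. After: A=0 B=0 C=0 D=20 ZF=0 PC=8
Step 9: PC=8 exec 'MUL B, D'. After: A=0 B=0 C=0 D=20 ZF=1 PC=9
Step 10: PC=9 exec 'ADD C, 6'. After: A=0 B=0 C=6 D=20 ZF=0 PC=10
Step 11: PC=10 exec 'ADD D, C'. After: A=0 B=0 C=6 D=26 ZF=0 PC=11
Step 12: PC=11 exec 'SUB D, B'. After: A=0 B=0 C=6 D=26 ZF=0 PC=12
Step 13: PC=12 exec 'MOV C, -5'. After: A=0 B=0 C=-5 D=26 ZF=0 PC=13
Step 14: PC=13 exec 'MOV D, -1'. After: A=0 B=0 C=-5 D=-1 ZF=0 PC=14
Step 15: PC=14 exec 'HALT'. After: A=0 B=0 C=-5 D=-1 ZF=0 PC=14 HALTED
Total instructions executed: 15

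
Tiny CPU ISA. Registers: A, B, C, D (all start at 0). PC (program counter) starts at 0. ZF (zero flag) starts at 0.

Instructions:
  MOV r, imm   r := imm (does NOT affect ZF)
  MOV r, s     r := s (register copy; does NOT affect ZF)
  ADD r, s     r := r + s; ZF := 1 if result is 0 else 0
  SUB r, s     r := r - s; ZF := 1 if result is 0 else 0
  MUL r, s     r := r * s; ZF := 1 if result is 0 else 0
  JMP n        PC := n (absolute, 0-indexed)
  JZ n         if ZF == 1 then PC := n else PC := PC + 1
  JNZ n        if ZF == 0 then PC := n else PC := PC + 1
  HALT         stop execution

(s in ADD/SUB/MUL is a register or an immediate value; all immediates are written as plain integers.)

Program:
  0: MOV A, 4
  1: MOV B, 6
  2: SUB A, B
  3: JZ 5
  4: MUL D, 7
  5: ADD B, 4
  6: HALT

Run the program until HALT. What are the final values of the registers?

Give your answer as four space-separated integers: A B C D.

Answer: -2 10 0 0

Derivation:
Step 1: PC=0 exec 'MOV A, 4'. After: A=4 B=0 C=0 D=0 ZF=0 PC=1
Step 2: PC=1 exec 'MOV B, 6'. After: A=4 B=6 C=0 D=0 ZF=0 PC=2
Step 3: PC=2 exec 'SUB A, B'. After: A=-2 B=6 C=0 D=0 ZF=0 PC=3
Step 4: PC=3 exec 'JZ 5'. After: A=-2 B=6 C=0 D=0 ZF=0 PC=4
Step 5: PC=4 exec 'MUL D, 7'. After: A=-2 B=6 C=0 D=0 ZF=1 PC=5
Step 6: PC=5 exec 'ADD B, 4'. After: A=-2 B=10 C=0 D=0 ZF=0 PC=6
Step 7: PC=6 exec 'HALT'. After: A=-2 B=10 C=0 D=0 ZF=0 PC=6 HALTED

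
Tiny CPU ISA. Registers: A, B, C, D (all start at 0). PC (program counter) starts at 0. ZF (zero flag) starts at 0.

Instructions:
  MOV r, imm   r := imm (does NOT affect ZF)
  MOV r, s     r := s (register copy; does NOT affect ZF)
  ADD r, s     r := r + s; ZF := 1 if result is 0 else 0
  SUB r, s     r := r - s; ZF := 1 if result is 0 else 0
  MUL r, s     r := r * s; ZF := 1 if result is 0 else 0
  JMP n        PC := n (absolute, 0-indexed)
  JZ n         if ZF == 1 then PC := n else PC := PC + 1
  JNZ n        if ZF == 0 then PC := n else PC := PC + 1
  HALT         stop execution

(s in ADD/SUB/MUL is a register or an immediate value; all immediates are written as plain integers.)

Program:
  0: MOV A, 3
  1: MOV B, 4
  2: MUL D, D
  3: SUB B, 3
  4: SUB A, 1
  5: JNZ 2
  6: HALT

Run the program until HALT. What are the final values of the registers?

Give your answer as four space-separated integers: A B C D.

Step 1: PC=0 exec 'MOV A, 3'. After: A=3 B=0 C=0 D=0 ZF=0 PC=1
Step 2: PC=1 exec 'MOV B, 4'. After: A=3 B=4 C=0 D=0 ZF=0 PC=2
Step 3: PC=2 exec 'MUL D, D'. After: A=3 B=4 C=0 D=0 ZF=1 PC=3
Step 4: PC=3 exec 'SUB B, 3'. After: A=3 B=1 C=0 D=0 ZF=0 PC=4
Step 5: PC=4 exec 'SUB A, 1'. After: A=2 B=1 C=0 D=0 ZF=0 PC=5
Step 6: PC=5 exec 'JNZ 2'. After: A=2 B=1 C=0 D=0 ZF=0 PC=2
Step 7: PC=2 exec 'MUL D, D'. After: A=2 B=1 C=0 D=0 ZF=1 PC=3
Step 8: PC=3 exec 'SUB B, 3'. After: A=2 B=-2 C=0 D=0 ZF=0 PC=4
Step 9: PC=4 exec 'SUB A, 1'. After: A=1 B=-2 C=0 D=0 ZF=0 PC=5
Step 10: PC=5 exec 'JNZ 2'. After: A=1 B=-2 C=0 D=0 ZF=0 PC=2
Step 11: PC=2 exec 'MUL D, D'. After: A=1 B=-2 C=0 D=0 ZF=1 PC=3
Step 12: PC=3 exec 'SUB B, 3'. After: A=1 B=-5 C=0 D=0 ZF=0 PC=4
Step 13: PC=4 exec 'SUB A, 1'. After: A=0 B=-5 C=0 D=0 ZF=1 PC=5
Step 14: PC=5 exec 'JNZ 2'. After: A=0 B=-5 C=0 D=0 ZF=1 PC=6
Step 15: PC=6 exec 'HALT'. After: A=0 B=-5 C=0 D=0 ZF=1 PC=6 HALTED

Answer: 0 -5 0 0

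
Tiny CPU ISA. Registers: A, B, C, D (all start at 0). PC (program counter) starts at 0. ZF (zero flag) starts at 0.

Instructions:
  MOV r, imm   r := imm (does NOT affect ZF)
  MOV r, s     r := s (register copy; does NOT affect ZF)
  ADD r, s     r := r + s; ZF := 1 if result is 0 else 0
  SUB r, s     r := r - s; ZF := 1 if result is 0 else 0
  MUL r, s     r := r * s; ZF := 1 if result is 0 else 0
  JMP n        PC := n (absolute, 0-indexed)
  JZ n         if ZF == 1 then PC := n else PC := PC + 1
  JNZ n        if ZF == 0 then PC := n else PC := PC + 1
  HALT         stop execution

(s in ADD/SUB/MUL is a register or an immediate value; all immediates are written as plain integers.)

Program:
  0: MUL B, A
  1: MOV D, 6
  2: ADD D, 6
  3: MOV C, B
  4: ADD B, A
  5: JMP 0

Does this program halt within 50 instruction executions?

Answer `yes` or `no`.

Answer: no

Derivation:
Step 1: PC=0 exec 'MUL B, A'. After: A=0 B=0 C=0 D=0 ZF=1 PC=1
Step 2: PC=1 exec 'MOV D, 6'. After: A=0 B=0 C=0 D=6 ZF=1 PC=2
Step 3: PC=2 exec 'ADD D, 6'. After: A=0 B=0 C=0 D=12 ZF=0 PC=3
Step 4: PC=3 exec 'MOV C, B'. After: A=0 B=0 C=0 D=12 ZF=0 PC=4
Step 5: PC=4 exec 'ADD B, A'. After: A=0 B=0 C=0 D=12 ZF=1 PC=5
Step 6: PC=5 exec 'JMP 0'. After: A=0 B=0 C=0 D=12 ZF=1 PC=0
Step 7: PC=0 exec 'MUL B, A'. After: A=0 B=0 C=0 D=12 ZF=1 PC=1
Step 8: PC=1 exec 'MOV D, 6'. After: A=0 B=0 C=0 D=6 ZF=1 PC=2
State after step 8 equals state after step 2: the program is in a cycle of length 6 and will never halt.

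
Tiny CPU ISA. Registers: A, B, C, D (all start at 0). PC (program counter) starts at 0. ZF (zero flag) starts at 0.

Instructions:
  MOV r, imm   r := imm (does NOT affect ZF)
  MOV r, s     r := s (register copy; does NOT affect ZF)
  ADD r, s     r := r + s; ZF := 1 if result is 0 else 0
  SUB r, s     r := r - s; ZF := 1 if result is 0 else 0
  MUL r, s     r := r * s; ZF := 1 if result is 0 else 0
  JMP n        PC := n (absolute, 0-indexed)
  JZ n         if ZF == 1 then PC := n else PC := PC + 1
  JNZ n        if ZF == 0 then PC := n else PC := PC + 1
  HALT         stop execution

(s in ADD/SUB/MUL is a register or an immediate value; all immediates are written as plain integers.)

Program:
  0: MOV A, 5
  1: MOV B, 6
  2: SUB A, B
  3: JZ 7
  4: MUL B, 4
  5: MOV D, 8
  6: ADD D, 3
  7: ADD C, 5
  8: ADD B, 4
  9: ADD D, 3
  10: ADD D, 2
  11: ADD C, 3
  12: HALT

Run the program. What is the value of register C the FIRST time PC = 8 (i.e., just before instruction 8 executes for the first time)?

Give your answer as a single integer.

Step 1: PC=0 exec 'MOV A, 5'. After: A=5 B=0 C=0 D=0 ZF=0 PC=1
Step 2: PC=1 exec 'MOV B, 6'. After: A=5 B=6 C=0 D=0 ZF=0 PC=2
Step 3: PC=2 exec 'SUB A, B'. After: A=-1 B=6 C=0 D=0 ZF=0 PC=3
Step 4: PC=3 exec 'JZ 7'. After: A=-1 B=6 C=0 D=0 ZF=0 PC=4
Step 5: PC=4 exec 'MUL B, 4'. After: A=-1 B=24 C=0 D=0 ZF=0 PC=5
Step 6: PC=5 exec 'MOV D, 8'. After: A=-1 B=24 C=0 D=8 ZF=0 PC=6
Step 7: PC=6 exec 'ADD D, 3'. After: A=-1 B=24 C=0 D=11 ZF=0 PC=7
Step 8: PC=7 exec 'ADD C, 5'. After: A=-1 B=24 C=5 D=11 ZF=0 PC=8
First time PC=8: C=5

5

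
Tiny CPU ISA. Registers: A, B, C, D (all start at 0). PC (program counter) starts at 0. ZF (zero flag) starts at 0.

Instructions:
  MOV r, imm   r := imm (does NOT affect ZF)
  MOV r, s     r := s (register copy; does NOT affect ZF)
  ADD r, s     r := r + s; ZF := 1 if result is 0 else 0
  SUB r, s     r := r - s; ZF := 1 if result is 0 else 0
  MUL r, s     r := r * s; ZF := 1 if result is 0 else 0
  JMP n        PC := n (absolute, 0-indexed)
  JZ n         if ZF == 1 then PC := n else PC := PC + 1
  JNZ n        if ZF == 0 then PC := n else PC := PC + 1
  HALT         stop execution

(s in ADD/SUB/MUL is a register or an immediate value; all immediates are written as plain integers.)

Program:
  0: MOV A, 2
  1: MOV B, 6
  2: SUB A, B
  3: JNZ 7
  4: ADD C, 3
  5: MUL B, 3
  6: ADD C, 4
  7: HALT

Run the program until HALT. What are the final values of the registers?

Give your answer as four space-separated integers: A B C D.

Step 1: PC=0 exec 'MOV A, 2'. After: A=2 B=0 C=0 D=0 ZF=0 PC=1
Step 2: PC=1 exec 'MOV B, 6'. After: A=2 B=6 C=0 D=0 ZF=0 PC=2
Step 3: PC=2 exec 'SUB A, B'. After: A=-4 B=6 C=0 D=0 ZF=0 PC=3
Step 4: PC=3 exec 'JNZ 7'. After: A=-4 B=6 C=0 D=0 ZF=0 PC=7
Step 5: PC=7 exec 'HALT'. After: A=-4 B=6 C=0 D=0 ZF=0 PC=7 HALTED

Answer: -4 6 0 0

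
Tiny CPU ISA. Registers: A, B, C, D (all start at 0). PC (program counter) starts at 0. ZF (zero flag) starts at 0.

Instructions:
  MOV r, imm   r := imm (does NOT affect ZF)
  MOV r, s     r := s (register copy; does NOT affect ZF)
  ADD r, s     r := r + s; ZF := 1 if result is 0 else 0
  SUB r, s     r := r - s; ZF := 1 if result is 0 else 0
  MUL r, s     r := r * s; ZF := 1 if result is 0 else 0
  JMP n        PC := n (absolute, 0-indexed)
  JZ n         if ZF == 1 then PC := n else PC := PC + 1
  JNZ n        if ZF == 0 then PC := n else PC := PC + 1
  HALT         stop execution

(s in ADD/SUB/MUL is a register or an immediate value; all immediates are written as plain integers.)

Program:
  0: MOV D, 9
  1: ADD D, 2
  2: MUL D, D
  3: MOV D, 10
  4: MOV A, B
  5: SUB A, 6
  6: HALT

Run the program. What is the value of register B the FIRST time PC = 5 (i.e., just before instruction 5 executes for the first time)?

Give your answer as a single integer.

Step 1: PC=0 exec 'MOV D, 9'. After: A=0 B=0 C=0 D=9 ZF=0 PC=1
Step 2: PC=1 exec 'ADD D, 2'. After: A=0 B=0 C=0 D=11 ZF=0 PC=2
Step 3: PC=2 exec 'MUL D, D'. After: A=0 B=0 C=0 D=121 ZF=0 PC=3
Step 4: PC=3 exec 'MOV D, 10'. After: A=0 B=0 C=0 D=10 ZF=0 PC=4
Step 5: PC=4 exec 'MOV A, B'. After: A=0 B=0 C=0 D=10 ZF=0 PC=5
First time PC=5: B=0

0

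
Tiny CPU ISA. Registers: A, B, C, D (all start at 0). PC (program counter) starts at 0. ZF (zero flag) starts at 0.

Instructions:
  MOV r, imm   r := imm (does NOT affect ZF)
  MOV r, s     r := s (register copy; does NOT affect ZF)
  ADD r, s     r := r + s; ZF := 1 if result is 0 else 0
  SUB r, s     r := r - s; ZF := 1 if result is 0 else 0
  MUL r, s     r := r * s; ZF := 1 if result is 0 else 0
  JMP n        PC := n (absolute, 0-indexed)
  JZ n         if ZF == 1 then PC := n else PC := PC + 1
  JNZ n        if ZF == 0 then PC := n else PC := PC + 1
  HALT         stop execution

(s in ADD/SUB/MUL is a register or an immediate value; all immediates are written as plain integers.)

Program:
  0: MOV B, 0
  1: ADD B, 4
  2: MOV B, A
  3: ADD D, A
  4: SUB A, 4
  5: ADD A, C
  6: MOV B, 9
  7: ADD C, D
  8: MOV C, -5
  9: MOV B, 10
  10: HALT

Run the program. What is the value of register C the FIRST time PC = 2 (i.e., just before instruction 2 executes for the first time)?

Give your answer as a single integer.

Step 1: PC=0 exec 'MOV B, 0'. After: A=0 B=0 C=0 D=0 ZF=0 PC=1
Step 2: PC=1 exec 'ADD B, 4'. After: A=0 B=4 C=0 D=0 ZF=0 PC=2
First time PC=2: C=0

0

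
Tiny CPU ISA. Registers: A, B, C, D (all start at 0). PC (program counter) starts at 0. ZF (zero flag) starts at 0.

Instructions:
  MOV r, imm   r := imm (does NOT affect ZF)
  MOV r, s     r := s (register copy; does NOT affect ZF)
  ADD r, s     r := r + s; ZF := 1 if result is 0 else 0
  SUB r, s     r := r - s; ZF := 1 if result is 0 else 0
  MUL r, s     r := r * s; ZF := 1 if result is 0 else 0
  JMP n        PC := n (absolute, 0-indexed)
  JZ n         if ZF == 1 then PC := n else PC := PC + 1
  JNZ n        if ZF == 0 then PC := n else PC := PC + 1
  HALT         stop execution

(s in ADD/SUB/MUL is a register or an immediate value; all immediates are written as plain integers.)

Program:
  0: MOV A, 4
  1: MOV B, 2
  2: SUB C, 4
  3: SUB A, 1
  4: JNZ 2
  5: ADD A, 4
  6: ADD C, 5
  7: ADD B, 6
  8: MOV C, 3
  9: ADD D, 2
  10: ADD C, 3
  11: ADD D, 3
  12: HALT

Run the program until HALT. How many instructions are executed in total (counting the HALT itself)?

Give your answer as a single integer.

Answer: 22

Derivation:
Step 1: PC=0 exec 'MOV A, 4'. After: A=4 B=0 C=0 D=0 ZF=0 PC=1
Step 2: PC=1 exec 'MOV B, 2'. After: A=4 B=2 C=0 D=0 ZF=0 PC=2
Step 3: PC=2 exec 'SUB C, 4'. After: A=4 B=2 C=-4 D=0 ZF=0 PC=3
Step 4: PC=3 exec 'SUB A, 1'. After: A=3 B=2 C=-4 D=0 ZF=0 PC=4
Step 5: PC=4 exec 'JNZ 2'. After: A=3 B=2 C=-4 D=0 ZF=0 PC=2
Step 6: PC=2 exec 'SUB C, 4'. After: A=3 B=2 C=-8 D=0 ZF=0 PC=3
Step 7: PC=3 exec 'SUB A, 1'. After: A=2 B=2 C=-8 D=0 ZF=0 PC=4
Step 8: PC=4 exec 'JNZ 2'. After: A=2 B=2 C=-8 D=0 ZF=0 PC=2
Step 9: PC=2 exec 'SUB C, 4'. After: A=2 B=2 C=-12 D=0 ZF=0 PC=3
Step 10: PC=3 exec 'SUB A, 1'. After: A=1 B=2 C=-12 D=0 ZF=0 PC=4
Step 11: PC=4 exec 'JNZ 2'. After: A=1 B=2 C=-12 D=0 ZF=0 PC=2
Step 12: PC=2 exec 'SUB C, 4'. After: A=1 B=2 C=-16 D=0 ZF=0 PC=3
Step 13: PC=3 exec 'SUB A, 1'. After: A=0 B=2 C=-16 D=0 ZF=1 PC=4
Step 14: PC=4 exec 'JNZ 2'. After: A=0 B=2 C=-16 D=0 ZF=1 PC=5
Step 15: PC=5 exec 'ADD A, 4'. After: A=4 B=2 C=-16 D=0 ZF=0 PC=6
Step 16: PC=6 exec 'ADD C, 5'. After: A=4 B=2 C=-11 D=0 ZF=0 PC=7
Step 17: PC=7 exec 'ADD B, 6'. After: A=4 B=8 C=-11 D=0 ZF=0 PC=8
Step 18: PC=8 exec 'MOV C, 3'. After: A=4 B=8 C=3 D=0 ZF=0 PC=9
Step 19: PC=9 exec 'ADD D, 2'. After: A=4 B=8 C=3 D=2 ZF=0 PC=10
Step 20: PC=10 exec 'ADD C, 3'. After: A=4 B=8 C=6 D=2 ZF=0 PC=11
Step 21: PC=11 exec 'ADD D, 3'. After: A=4 B=8 C=6 D=5 ZF=0 PC=12
Step 22: PC=12 exec 'HALT'. After: A=4 B=8 C=6 D=5 ZF=0 PC=12 HALTED
Total instructions executed: 22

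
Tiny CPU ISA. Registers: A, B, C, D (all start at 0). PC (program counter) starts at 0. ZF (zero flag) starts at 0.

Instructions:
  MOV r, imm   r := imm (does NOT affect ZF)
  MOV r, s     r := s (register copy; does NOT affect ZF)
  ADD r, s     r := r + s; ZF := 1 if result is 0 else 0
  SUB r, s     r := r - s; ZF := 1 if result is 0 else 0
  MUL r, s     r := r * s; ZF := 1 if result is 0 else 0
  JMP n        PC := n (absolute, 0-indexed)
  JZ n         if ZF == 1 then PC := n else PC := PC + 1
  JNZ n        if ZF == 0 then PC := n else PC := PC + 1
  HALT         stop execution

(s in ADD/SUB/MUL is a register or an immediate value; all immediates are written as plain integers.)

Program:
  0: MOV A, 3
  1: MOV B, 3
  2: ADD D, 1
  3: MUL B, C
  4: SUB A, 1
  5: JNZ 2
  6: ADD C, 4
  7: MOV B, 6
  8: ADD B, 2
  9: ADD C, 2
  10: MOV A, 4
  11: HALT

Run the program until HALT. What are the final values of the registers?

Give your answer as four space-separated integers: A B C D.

Answer: 4 8 6 3

Derivation:
Step 1: PC=0 exec 'MOV A, 3'. After: A=3 B=0 C=0 D=0 ZF=0 PC=1
Step 2: PC=1 exec 'MOV B, 3'. After: A=3 B=3 C=0 D=0 ZF=0 PC=2
Step 3: PC=2 exec 'ADD D, 1'. After: A=3 B=3 C=0 D=1 ZF=0 PC=3
Step 4: PC=3 exec 'MUL B, C'. After: A=3 B=0 C=0 D=1 ZF=1 PC=4
Step 5: PC=4 exec 'SUB A, 1'. After: A=2 B=0 C=0 D=1 ZF=0 PC=5
Step 6: PC=5 exec 'JNZ 2'. After: A=2 B=0 C=0 D=1 ZF=0 PC=2
Step 7: PC=2 exec 'ADD D, 1'. After: A=2 B=0 C=0 D=2 ZF=0 PC=3
Step 8: PC=3 exec 'MUL B, C'. After: A=2 B=0 C=0 D=2 ZF=1 PC=4
Step 9: PC=4 exec 'SUB A, 1'. After: A=1 B=0 C=0 D=2 ZF=0 PC=5
Step 10: PC=5 exec 'JNZ 2'. After: A=1 B=0 C=0 D=2 ZF=0 PC=2
Step 11: PC=2 exec 'ADD D, 1'. After: A=1 B=0 C=0 D=3 ZF=0 PC=3
Step 12: PC=3 exec 'MUL B, C'. After: A=1 B=0 C=0 D=3 ZF=1 PC=4
Step 13: PC=4 exec 'SUB A, 1'. After: A=0 B=0 C=0 D=3 ZF=1 PC=5
Step 14: PC=5 exec 'JNZ 2'. After: A=0 B=0 C=0 D=3 ZF=1 PC=6
Step 15: PC=6 exec 'ADD C, 4'. After: A=0 B=0 C=4 D=3 ZF=0 PC=7
Step 16: PC=7 exec 'MOV B, 6'. After: A=0 B=6 C=4 D=3 ZF=0 PC=8
Step 17: PC=8 exec 'ADD B, 2'. After: A=0 B=8 C=4 D=3 ZF=0 PC=9
Step 18: PC=9 exec 'ADD C, 2'. After: A=0 B=8 C=6 D=3 ZF=0 PC=10
Step 19: PC=10 exec 'MOV A, 4'. After: A=4 B=8 C=6 D=3 ZF=0 PC=11
Step 20: PC=11 exec 'HALT'. After: A=4 B=8 C=6 D=3 ZF=0 PC=11 HALTED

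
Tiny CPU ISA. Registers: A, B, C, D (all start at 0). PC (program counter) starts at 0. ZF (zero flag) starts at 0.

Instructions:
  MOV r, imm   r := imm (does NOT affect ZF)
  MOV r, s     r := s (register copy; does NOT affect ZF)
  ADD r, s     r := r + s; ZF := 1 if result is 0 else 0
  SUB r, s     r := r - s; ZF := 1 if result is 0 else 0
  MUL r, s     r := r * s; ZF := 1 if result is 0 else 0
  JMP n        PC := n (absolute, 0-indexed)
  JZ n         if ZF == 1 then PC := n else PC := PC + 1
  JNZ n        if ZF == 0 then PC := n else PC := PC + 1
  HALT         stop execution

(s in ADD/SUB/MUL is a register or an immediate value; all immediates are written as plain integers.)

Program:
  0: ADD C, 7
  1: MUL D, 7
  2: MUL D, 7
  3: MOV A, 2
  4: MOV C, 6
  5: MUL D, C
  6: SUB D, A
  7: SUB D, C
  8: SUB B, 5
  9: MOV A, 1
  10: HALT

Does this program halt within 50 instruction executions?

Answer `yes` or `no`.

Answer: yes

Derivation:
Step 1: PC=0 exec 'ADD C, 7'. After: A=0 B=0 C=7 D=0 ZF=0 PC=1
Step 2: PC=1 exec 'MUL D, 7'. After: A=0 B=0 C=7 D=0 ZF=1 PC=2
Step 3: PC=2 exec 'MUL D, 7'. After: A=0 B=0 C=7 D=0 ZF=1 PC=3
Step 4: PC=3 exec 'MOV A, 2'. After: A=2 B=0 C=7 D=0 ZF=1 PC=4
Step 5: PC=4 exec 'MOV C, 6'. After: A=2 B=0 C=6 D=0 ZF=1 PC=5
Step 6: PC=5 exec 'MUL D, C'. After: A=2 B=0 C=6 D=0 ZF=1 PC=6
Step 7: PC=6 exec 'SUB D, A'. After: A=2 B=0 C=6 D=-2 ZF=0 PC=7
Step 8: PC=7 exec 'SUB D, C'. After: A=2 B=0 C=6 D=-8 ZF=0 PC=8
Step 9: PC=8 exec 'SUB B, 5'. After: A=2 B=-5 C=6 D=-8 ZF=0 PC=9
Step 10: PC=9 exec 'MOV A, 1'. After: A=1 B=-5 C=6 D=-8 ZF=0 PC=10
Step 11: PC=10 exec 'HALT'. After: A=1 B=-5 C=6 D=-8 ZF=0 PC=10 HALTED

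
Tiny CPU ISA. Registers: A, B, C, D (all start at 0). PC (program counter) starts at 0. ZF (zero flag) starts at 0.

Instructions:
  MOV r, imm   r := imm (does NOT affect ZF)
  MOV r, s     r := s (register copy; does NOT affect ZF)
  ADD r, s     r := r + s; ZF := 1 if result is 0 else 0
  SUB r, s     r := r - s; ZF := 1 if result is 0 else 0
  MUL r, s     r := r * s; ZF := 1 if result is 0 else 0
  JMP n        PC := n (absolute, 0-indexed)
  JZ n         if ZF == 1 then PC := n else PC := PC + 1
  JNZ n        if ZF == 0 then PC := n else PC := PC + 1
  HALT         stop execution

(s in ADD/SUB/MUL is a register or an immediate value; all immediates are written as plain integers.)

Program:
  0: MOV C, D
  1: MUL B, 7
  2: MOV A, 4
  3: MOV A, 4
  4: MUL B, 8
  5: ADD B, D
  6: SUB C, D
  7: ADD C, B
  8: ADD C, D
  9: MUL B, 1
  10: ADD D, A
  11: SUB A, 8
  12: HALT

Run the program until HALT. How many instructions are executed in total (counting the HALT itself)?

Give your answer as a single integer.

Step 1: PC=0 exec 'MOV C, D'. After: A=0 B=0 C=0 D=0 ZF=0 PC=1
Step 2: PC=1 exec 'MUL B, 7'. After: A=0 B=0 C=0 D=0 ZF=1 PC=2
Step 3: PC=2 exec 'MOV A, 4'. After: A=4 B=0 C=0 D=0 ZF=1 PC=3
Step 4: PC=3 exec 'MOV A, 4'. After: A=4 B=0 C=0 D=0 ZF=1 PC=4
Step 5: PC=4 exec 'MUL B, 8'. After: A=4 B=0 C=0 D=0 ZF=1 PC=5
Step 6: PC=5 exec 'ADD B, D'. After: A=4 B=0 C=0 D=0 ZF=1 PC=6
Step 7: PC=6 exec 'SUB C, D'. After: A=4 B=0 C=0 D=0 ZF=1 PC=7
Step 8: PC=7 exec 'ADD C, B'. After: A=4 B=0 C=0 D=0 ZF=1 PC=8
Step 9: PC=8 exec 'ADD C, D'. After: A=4 B=0 C=0 D=0 ZF=1 PC=9
Step 10: PC=9 exec 'MUL B, 1'. After: A=4 B=0 C=0 D=0 ZF=1 PC=10
Step 11: PC=10 exec 'ADD D, A'. After: A=4 B=0 C=0 D=4 ZF=0 PC=11
Step 12: PC=11 exec 'SUB A, 8'. After: A=-4 B=0 C=0 D=4 ZF=0 PC=12
Step 13: PC=12 exec 'HALT'. After: A=-4 B=0 C=0 D=4 ZF=0 PC=12 HALTED
Total instructions executed: 13

Answer: 13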